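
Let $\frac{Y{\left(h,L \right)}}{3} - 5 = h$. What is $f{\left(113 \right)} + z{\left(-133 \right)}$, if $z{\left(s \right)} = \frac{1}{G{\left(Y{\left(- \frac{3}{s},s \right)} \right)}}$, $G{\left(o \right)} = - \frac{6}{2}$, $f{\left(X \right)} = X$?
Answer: $\frac{338}{3} \approx 112.67$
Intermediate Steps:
$Y{\left(h,L \right)} = 15 + 3 h$
$G{\left(o \right)} = -3$ ($G{\left(o \right)} = \left(-6\right) \frac{1}{2} = -3$)
$z{\left(s \right)} = - \frac{1}{3}$ ($z{\left(s \right)} = \frac{1}{-3} = - \frac{1}{3}$)
$f{\left(113 \right)} + z{\left(-133 \right)} = 113 - \frac{1}{3} = \frac{338}{3}$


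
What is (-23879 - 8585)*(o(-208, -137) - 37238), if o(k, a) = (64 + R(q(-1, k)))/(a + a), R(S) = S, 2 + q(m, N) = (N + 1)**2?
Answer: 166315068536/137 ≈ 1.2140e+9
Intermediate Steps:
q(m, N) = -2 + (1 + N)**2 (q(m, N) = -2 + (N + 1)**2 = -2 + (1 + N)**2)
o(k, a) = (62 + (1 + k)**2)/(2*a) (o(k, a) = (64 + (-2 + (1 + k)**2))/(a + a) = (62 + (1 + k)**2)/((2*a)) = (62 + (1 + k)**2)*(1/(2*a)) = (62 + (1 + k)**2)/(2*a))
(-23879 - 8585)*(o(-208, -137) - 37238) = (-23879 - 8585)*((1/2)*(62 + (1 - 208)**2)/(-137) - 37238) = -32464*((1/2)*(-1/137)*(62 + (-207)**2) - 37238) = -32464*((1/2)*(-1/137)*(62 + 42849) - 37238) = -32464*((1/2)*(-1/137)*42911 - 37238) = -32464*(-42911/274 - 37238) = -32464*(-10246123/274) = 166315068536/137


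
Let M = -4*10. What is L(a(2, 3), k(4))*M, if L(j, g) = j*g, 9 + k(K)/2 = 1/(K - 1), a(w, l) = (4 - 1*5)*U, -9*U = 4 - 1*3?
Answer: 2080/27 ≈ 77.037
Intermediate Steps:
U = -1/9 (U = -(4 - 1*3)/9 = -(4 - 3)/9 = -1/9*1 = -1/9 ≈ -0.11111)
a(w, l) = 1/9 (a(w, l) = (4 - 1*5)*(-1/9) = (4 - 5)*(-1/9) = -1*(-1/9) = 1/9)
M = -40
k(K) = -18 + 2/(-1 + K) (k(K) = -18 + 2/(K - 1) = -18 + 2/(-1 + K))
L(j, g) = g*j
L(a(2, 3), k(4))*M = ((2*(10 - 9*4)/(-1 + 4))*(1/9))*(-40) = ((2*(10 - 36)/3)*(1/9))*(-40) = ((2*(1/3)*(-26))*(1/9))*(-40) = -52/3*1/9*(-40) = -52/27*(-40) = 2080/27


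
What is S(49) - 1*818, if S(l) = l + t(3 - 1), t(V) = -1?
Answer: -770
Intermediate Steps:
S(l) = -1 + l (S(l) = l - 1 = -1 + l)
S(49) - 1*818 = (-1 + 49) - 1*818 = 48 - 818 = -770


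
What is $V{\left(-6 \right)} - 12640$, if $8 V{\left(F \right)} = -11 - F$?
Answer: $- \frac{101125}{8} \approx -12641.0$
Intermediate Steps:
$V{\left(F \right)} = - \frac{11}{8} - \frac{F}{8}$ ($V{\left(F \right)} = \frac{-11 - F}{8} = - \frac{11}{8} - \frac{F}{8}$)
$V{\left(-6 \right)} - 12640 = \left(- \frac{11}{8} - - \frac{3}{4}\right) - 12640 = \left(- \frac{11}{8} + \frac{3}{4}\right) - 12640 = - \frac{5}{8} - 12640 = - \frac{101125}{8}$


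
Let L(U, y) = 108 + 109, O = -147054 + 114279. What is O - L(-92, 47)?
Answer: -32992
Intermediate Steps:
O = -32775
L(U, y) = 217
O - L(-92, 47) = -32775 - 1*217 = -32775 - 217 = -32992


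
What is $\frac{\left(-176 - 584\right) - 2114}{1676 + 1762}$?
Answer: $- \frac{479}{573} \approx -0.83595$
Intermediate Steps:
$\frac{\left(-176 - 584\right) - 2114}{1676 + 1762} = \frac{-760 - 2114}{3438} = \left(-2874\right) \frac{1}{3438} = - \frac{479}{573}$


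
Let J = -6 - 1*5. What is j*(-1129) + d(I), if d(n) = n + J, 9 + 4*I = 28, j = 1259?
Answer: -5685669/4 ≈ -1.4214e+6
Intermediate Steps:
J = -11 (J = -6 - 5 = -11)
I = 19/4 (I = -9/4 + (¼)*28 = -9/4 + 7 = 19/4 ≈ 4.7500)
d(n) = -11 + n (d(n) = n - 11 = -11 + n)
j*(-1129) + d(I) = 1259*(-1129) + (-11 + 19/4) = -1421411 - 25/4 = -5685669/4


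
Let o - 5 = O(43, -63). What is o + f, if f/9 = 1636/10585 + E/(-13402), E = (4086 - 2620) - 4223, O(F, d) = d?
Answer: -7767913207/141860170 ≈ -54.758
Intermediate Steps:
E = -2757 (E = 1466 - 4223 = -2757)
o = -58 (o = 5 - 63 = -58)
f = 459976653/141860170 (f = 9*(1636/10585 - 2757/(-13402)) = 9*(1636*(1/10585) - 2757*(-1/13402)) = 9*(1636/10585 + 2757/13402) = 9*(51108517/141860170) = 459976653/141860170 ≈ 3.2425)
o + f = -58 + 459976653/141860170 = -7767913207/141860170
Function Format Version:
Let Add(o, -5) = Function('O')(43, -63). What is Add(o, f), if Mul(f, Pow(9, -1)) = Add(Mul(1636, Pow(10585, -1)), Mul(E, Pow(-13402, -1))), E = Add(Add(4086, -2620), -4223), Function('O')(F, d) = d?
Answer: Rational(-7767913207, 141860170) ≈ -54.758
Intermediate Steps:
E = -2757 (E = Add(1466, -4223) = -2757)
o = -58 (o = Add(5, -63) = -58)
f = Rational(459976653, 141860170) (f = Mul(9, Add(Mul(1636, Pow(10585, -1)), Mul(-2757, Pow(-13402, -1)))) = Mul(9, Add(Mul(1636, Rational(1, 10585)), Mul(-2757, Rational(-1, 13402)))) = Mul(9, Add(Rational(1636, 10585), Rational(2757, 13402))) = Mul(9, Rational(51108517, 141860170)) = Rational(459976653, 141860170) ≈ 3.2425)
Add(o, f) = Add(-58, Rational(459976653, 141860170)) = Rational(-7767913207, 141860170)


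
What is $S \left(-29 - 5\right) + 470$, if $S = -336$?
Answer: $11894$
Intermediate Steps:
$S \left(-29 - 5\right) + 470 = - 336 \left(-29 - 5\right) + 470 = \left(-336\right) \left(-34\right) + 470 = 11424 + 470 = 11894$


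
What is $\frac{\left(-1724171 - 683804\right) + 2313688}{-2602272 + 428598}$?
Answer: $\frac{31429}{724558} \approx 0.043377$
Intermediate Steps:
$\frac{\left(-1724171 - 683804\right) + 2313688}{-2602272 + 428598} = \frac{\left(-1724171 - 683804\right) + 2313688}{-2173674} = \left(-2407975 + 2313688\right) \left(- \frac{1}{2173674}\right) = \left(-94287\right) \left(- \frac{1}{2173674}\right) = \frac{31429}{724558}$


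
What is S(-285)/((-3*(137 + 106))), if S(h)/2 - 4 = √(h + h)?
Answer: -8/729 - 2*I*√570/729 ≈ -0.010974 - 0.0655*I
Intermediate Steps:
S(h) = 8 + 2*√2*√h (S(h) = 8 + 2*√(h + h) = 8 + 2*√(2*h) = 8 + 2*(√2*√h) = 8 + 2*√2*√h)
S(-285)/((-3*(137 + 106))) = (8 + 2*√2*√(-285))/((-3*(137 + 106))) = (8 + 2*√2*(I*√285))/((-3*243)) = (8 + 2*I*√570)/(-729) = (8 + 2*I*√570)*(-1/729) = -8/729 - 2*I*√570/729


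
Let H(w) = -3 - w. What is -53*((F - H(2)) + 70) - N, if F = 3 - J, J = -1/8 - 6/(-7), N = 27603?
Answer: -1775099/56 ≈ -31698.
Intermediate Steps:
J = 41/56 (J = -1*⅛ - 6*(-⅐) = -⅛ + 6/7 = 41/56 ≈ 0.73214)
F = 127/56 (F = 3 - 1*41/56 = 3 - 41/56 = 127/56 ≈ 2.2679)
-53*((F - H(2)) + 70) - N = -53*((127/56 - (-3 - 1*2)) + 70) - 1*27603 = -53*((127/56 - (-3 - 2)) + 70) - 27603 = -53*((127/56 - 1*(-5)) + 70) - 27603 = -53*((127/56 + 5) + 70) - 27603 = -53*(407/56 + 70) - 27603 = -53*4327/56 - 27603 = -229331/56 - 27603 = -1775099/56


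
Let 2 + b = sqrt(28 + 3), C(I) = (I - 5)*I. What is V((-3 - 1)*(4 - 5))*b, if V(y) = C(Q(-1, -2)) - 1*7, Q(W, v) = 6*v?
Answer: -394 + 197*sqrt(31) ≈ 702.85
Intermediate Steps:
C(I) = I*(-5 + I) (C(I) = (-5 + I)*I = I*(-5 + I))
b = -2 + sqrt(31) (b = -2 + sqrt(28 + 3) = -2 + sqrt(31) ≈ 3.5678)
V(y) = 197 (V(y) = (6*(-2))*(-5 + 6*(-2)) - 1*7 = -12*(-5 - 12) - 7 = -12*(-17) - 7 = 204 - 7 = 197)
V((-3 - 1)*(4 - 5))*b = 197*(-2 + sqrt(31)) = -394 + 197*sqrt(31)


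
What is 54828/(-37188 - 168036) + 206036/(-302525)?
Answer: -4905864397/5173782550 ≈ -0.94822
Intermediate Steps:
54828/(-37188 - 168036) + 206036/(-302525) = 54828/(-205224) + 206036*(-1/302525) = 54828*(-1/205224) - 206036/302525 = -4569/17102 - 206036/302525 = -4905864397/5173782550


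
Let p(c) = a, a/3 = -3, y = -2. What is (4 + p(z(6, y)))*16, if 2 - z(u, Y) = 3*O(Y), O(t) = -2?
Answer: -80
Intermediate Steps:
a = -9 (a = 3*(-3) = -9)
z(u, Y) = 8 (z(u, Y) = 2 - 3*(-2) = 2 - 1*(-6) = 2 + 6 = 8)
p(c) = -9
(4 + p(z(6, y)))*16 = (4 - 9)*16 = -5*16 = -80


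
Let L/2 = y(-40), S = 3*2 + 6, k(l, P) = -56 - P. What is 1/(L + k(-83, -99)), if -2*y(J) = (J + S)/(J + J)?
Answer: 20/853 ≈ 0.023447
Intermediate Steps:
S = 12 (S = 6 + 6 = 12)
y(J) = -(12 + J)/(4*J) (y(J) = -(J + 12)/(2*(J + J)) = -(12 + J)/(2*(2*J)) = -(12 + J)*1/(2*J)/2 = -(12 + J)/(4*J))
L = -7/20 (L = 2*((1/4)*(-12 - 1*(-40))/(-40)) = 2*((1/4)*(-1/40)*(-12 + 40)) = 2*((1/4)*(-1/40)*28) = 2*(-7/40) = -7/20 ≈ -0.35000)
1/(L + k(-83, -99)) = 1/(-7/20 + (-56 - 1*(-99))) = 1/(-7/20 + (-56 + 99)) = 1/(-7/20 + 43) = 1/(853/20) = 20/853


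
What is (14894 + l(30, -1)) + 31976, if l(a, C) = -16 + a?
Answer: 46884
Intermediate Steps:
(14894 + l(30, -1)) + 31976 = (14894 + (-16 + 30)) + 31976 = (14894 + 14) + 31976 = 14908 + 31976 = 46884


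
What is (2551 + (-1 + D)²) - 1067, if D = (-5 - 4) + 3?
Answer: 1533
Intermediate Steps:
D = -6 (D = -9 + 3 = -6)
(2551 + (-1 + D)²) - 1067 = (2551 + (-1 - 6)²) - 1067 = (2551 + (-7)²) - 1067 = (2551 + 49) - 1067 = 2600 - 1067 = 1533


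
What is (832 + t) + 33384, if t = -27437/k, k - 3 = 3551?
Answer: 121576227/3554 ≈ 34208.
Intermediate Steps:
k = 3554 (k = 3 + 3551 = 3554)
t = -27437/3554 ≈ -7.7200
(832 + t) + 33384 = (832 - 27437/3554) + 33384 = 2929491/3554 + 33384 = 121576227/3554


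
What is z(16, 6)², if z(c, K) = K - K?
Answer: 0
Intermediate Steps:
z(c, K) = 0
z(16, 6)² = 0² = 0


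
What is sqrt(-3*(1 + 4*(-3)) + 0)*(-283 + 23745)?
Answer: 23462*sqrt(33) ≈ 1.3478e+5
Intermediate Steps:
sqrt(-3*(1 + 4*(-3)) + 0)*(-283 + 23745) = sqrt(-3*(1 - 12) + 0)*23462 = sqrt(-3*(-11) + 0)*23462 = sqrt(33 + 0)*23462 = sqrt(33)*23462 = 23462*sqrt(33)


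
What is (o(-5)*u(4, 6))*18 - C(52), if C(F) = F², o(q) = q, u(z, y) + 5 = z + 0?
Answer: -2614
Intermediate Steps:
u(z, y) = -5 + z (u(z, y) = -5 + (z + 0) = -5 + z)
(o(-5)*u(4, 6))*18 - C(52) = -5*(-5 + 4)*18 - 1*52² = -5*(-1)*18 - 1*2704 = 5*18 - 2704 = 90 - 2704 = -2614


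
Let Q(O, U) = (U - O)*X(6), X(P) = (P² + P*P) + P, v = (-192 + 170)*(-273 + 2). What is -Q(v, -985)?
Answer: 541866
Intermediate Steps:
v = 5962 (v = -22*(-271) = 5962)
X(P) = P + 2*P² (X(P) = (P² + P²) + P = 2*P² + P = P + 2*P²)
Q(O, U) = -78*O + 78*U (Q(O, U) = (U - O)*(6*(1 + 2*6)) = (U - O)*(6*(1 + 12)) = (U - O)*(6*13) = (U - O)*78 = -78*O + 78*U)
-Q(v, -985) = -(-78*5962 + 78*(-985)) = -(-465036 - 76830) = -1*(-541866) = 541866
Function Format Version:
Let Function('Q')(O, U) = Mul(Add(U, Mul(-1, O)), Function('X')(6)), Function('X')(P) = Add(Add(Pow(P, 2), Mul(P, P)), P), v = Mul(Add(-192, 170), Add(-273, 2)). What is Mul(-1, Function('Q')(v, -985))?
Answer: 541866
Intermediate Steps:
v = 5962 (v = Mul(-22, -271) = 5962)
Function('X')(P) = Add(P, Mul(2, Pow(P, 2))) (Function('X')(P) = Add(Add(Pow(P, 2), Pow(P, 2)), P) = Add(Mul(2, Pow(P, 2)), P) = Add(P, Mul(2, Pow(P, 2))))
Function('Q')(O, U) = Add(Mul(-78, O), Mul(78, U)) (Function('Q')(O, U) = Mul(Add(U, Mul(-1, O)), Mul(6, Add(1, Mul(2, 6)))) = Mul(Add(U, Mul(-1, O)), Mul(6, Add(1, 12))) = Mul(Add(U, Mul(-1, O)), Mul(6, 13)) = Mul(Add(U, Mul(-1, O)), 78) = Add(Mul(-78, O), Mul(78, U)))
Mul(-1, Function('Q')(v, -985)) = Mul(-1, Add(Mul(-78, 5962), Mul(78, -985))) = Mul(-1, Add(-465036, -76830)) = Mul(-1, -541866) = 541866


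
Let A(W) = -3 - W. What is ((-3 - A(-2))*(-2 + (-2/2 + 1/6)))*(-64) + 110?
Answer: -758/3 ≈ -252.67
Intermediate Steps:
((-3 - A(-2))*(-2 + (-2/2 + 1/6)))*(-64) + 110 = ((-3 - (-3 - 1*(-2)))*(-2 + (-2/2 + 1/6)))*(-64) + 110 = ((-3 - (-3 + 2))*(-2 + (-2*½ + 1*(⅙))))*(-64) + 110 = ((-3 - 1*(-1))*(-2 + (-1 + ⅙)))*(-64) + 110 = ((-3 + 1)*(-2 - ⅚))*(-64) + 110 = -2*(-17/6)*(-64) + 110 = (17/3)*(-64) + 110 = -1088/3 + 110 = -758/3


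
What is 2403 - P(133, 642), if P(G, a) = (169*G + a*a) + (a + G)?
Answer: -433013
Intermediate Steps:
P(G, a) = a + a² + 170*G (P(G, a) = (169*G + a²) + (G + a) = (a² + 169*G) + (G + a) = a + a² + 170*G)
2403 - P(133, 642) = 2403 - (642 + 642² + 170*133) = 2403 - (642 + 412164 + 22610) = 2403 - 1*435416 = 2403 - 435416 = -433013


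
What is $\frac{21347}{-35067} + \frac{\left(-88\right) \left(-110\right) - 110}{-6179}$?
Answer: $- \frac{467494303}{216678993} \approx -2.1575$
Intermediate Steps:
$\frac{21347}{-35067} + \frac{\left(-88\right) \left(-110\right) - 110}{-6179} = 21347 \left(- \frac{1}{35067}\right) + \left(9680 - 110\right) \left(- \frac{1}{6179}\right) = - \frac{21347}{35067} + 9570 \left(- \frac{1}{6179}\right) = - \frac{21347}{35067} - \frac{9570}{6179} = - \frac{467494303}{216678993}$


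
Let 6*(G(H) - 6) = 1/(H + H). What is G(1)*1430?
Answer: 52195/6 ≈ 8699.2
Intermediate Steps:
G(H) = 6 + 1/(12*H) (G(H) = 6 + 1/(6*(H + H)) = 6 + 1/(6*((2*H))) = 6 + (1/(2*H))/6 = 6 + 1/(12*H))
G(1)*1430 = (6 + (1/12)/1)*1430 = (6 + (1/12)*1)*1430 = (6 + 1/12)*1430 = (73/12)*1430 = 52195/6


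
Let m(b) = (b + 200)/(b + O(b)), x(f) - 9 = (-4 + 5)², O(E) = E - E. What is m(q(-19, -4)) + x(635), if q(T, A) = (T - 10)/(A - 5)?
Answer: 2119/29 ≈ 73.069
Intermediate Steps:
q(T, A) = (-10 + T)/(-5 + A)
O(E) = 0
x(f) = 10 (x(f) = 9 + (-4 + 5)² = 9 + 1² = 9 + 1 = 10)
m(b) = (200 + b)/b (m(b) = (b + 200)/(b + 0) = (200 + b)/b)
m(q(-19, -4)) + x(635) = (200 + (-10 - 19)/(-5 - 4))/(((-10 - 19)/(-5 - 4))) + 10 = (200 - 29/(-9))/((-29/(-9))) + 10 = (200 - ⅑*(-29))/((-⅑*(-29))) + 10 = (200 + 29/9)/(29/9) + 10 = (9/29)*(1829/9) + 10 = 1829/29 + 10 = 2119/29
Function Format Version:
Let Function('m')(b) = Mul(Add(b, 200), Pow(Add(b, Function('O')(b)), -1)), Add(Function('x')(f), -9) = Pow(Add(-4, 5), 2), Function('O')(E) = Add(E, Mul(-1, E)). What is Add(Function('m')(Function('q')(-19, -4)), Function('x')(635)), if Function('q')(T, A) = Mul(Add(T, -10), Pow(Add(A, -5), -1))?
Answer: Rational(2119, 29) ≈ 73.069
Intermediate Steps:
Function('q')(T, A) = Mul(Pow(Add(-5, A), -1), Add(-10, T)) (Function('q')(T, A) = Mul(Add(-10, T), Pow(Add(-5, A), -1)) = Mul(Pow(Add(-5, A), -1), Add(-10, T)))
Function('O')(E) = 0
Function('x')(f) = 10 (Function('x')(f) = Add(9, Pow(Add(-4, 5), 2)) = Add(9, Pow(1, 2)) = Add(9, 1) = 10)
Function('m')(b) = Mul(Pow(b, -1), Add(200, b)) (Function('m')(b) = Mul(Add(b, 200), Pow(Add(b, 0), -1)) = Mul(Add(200, b), Pow(b, -1)) = Mul(Pow(b, -1), Add(200, b)))
Add(Function('m')(Function('q')(-19, -4)), Function('x')(635)) = Add(Mul(Pow(Mul(Pow(Add(-5, -4), -1), Add(-10, -19)), -1), Add(200, Mul(Pow(Add(-5, -4), -1), Add(-10, -19)))), 10) = Add(Mul(Pow(Mul(Pow(-9, -1), -29), -1), Add(200, Mul(Pow(-9, -1), -29))), 10) = Add(Mul(Pow(Mul(Rational(-1, 9), -29), -1), Add(200, Mul(Rational(-1, 9), -29))), 10) = Add(Mul(Pow(Rational(29, 9), -1), Add(200, Rational(29, 9))), 10) = Add(Mul(Rational(9, 29), Rational(1829, 9)), 10) = Add(Rational(1829, 29), 10) = Rational(2119, 29)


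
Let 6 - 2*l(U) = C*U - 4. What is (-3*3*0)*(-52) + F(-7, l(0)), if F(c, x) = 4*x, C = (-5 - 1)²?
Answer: 20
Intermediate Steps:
C = 36 (C = (-6)² = 36)
l(U) = 5 - 18*U (l(U) = 3 - (36*U - 4)/2 = 3 - (-4 + 36*U)/2 = 3 + (2 - 18*U) = 5 - 18*U)
(-3*3*0)*(-52) + F(-7, l(0)) = (-3*3*0)*(-52) + 4*(5 - 18*0) = -9*0*(-52) + 4*(5 + 0) = 0*(-52) + 4*5 = 0 + 20 = 20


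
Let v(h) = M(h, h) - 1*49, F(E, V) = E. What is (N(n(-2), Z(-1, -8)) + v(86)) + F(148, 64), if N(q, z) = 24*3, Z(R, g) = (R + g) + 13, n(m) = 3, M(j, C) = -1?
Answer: 170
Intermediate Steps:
Z(R, g) = 13 + R + g
v(h) = -50 (v(h) = -1 - 1*49 = -1 - 49 = -50)
N(q, z) = 72
(N(n(-2), Z(-1, -8)) + v(86)) + F(148, 64) = (72 - 50) + 148 = 22 + 148 = 170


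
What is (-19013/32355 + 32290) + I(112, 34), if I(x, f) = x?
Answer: 1048347697/32355 ≈ 32401.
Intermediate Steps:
(-19013/32355 + 32290) + I(112, 34) = (-19013/32355 + 32290) + 112 = 1044723937/32355 + 112 = 1048347697/32355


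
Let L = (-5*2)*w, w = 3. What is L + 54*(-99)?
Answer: -5376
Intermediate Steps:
L = -30 (L = -5*2*3 = -10*3 = -30)
L + 54*(-99) = -30 + 54*(-99) = -30 - 5346 = -5376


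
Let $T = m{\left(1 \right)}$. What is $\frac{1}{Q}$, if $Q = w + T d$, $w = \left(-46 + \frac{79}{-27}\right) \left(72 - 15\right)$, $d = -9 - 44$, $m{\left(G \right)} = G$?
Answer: $- \frac{9}{25576} \approx -0.00035189$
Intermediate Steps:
$d = -53$
$T = 1$
$w = - \frac{25099}{9}$ ($w = \left(-46 + 79 \left(- \frac{1}{27}\right)\right) 57 = \left(-46 - \frac{79}{27}\right) 57 = \left(- \frac{1321}{27}\right) 57 = - \frac{25099}{9} \approx -2788.8$)
$Q = - \frac{25576}{9}$ ($Q = - \frac{25099}{9} + 1 \left(-53\right) = - \frac{25099}{9} - 53 = - \frac{25576}{9} \approx -2841.8$)
$\frac{1}{Q} = \frac{1}{- \frac{25576}{9}} = - \frac{9}{25576}$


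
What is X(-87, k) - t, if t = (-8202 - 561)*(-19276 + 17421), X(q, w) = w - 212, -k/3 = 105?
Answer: -16255892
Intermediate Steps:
k = -315 (k = -3*105 = -315)
X(q, w) = -212 + w
t = 16255365 (t = -8763*(-1855) = 16255365)
X(-87, k) - t = (-212 - 315) - 1*16255365 = -527 - 16255365 = -16255892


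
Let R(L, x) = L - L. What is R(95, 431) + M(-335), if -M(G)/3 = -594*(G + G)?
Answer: -1193940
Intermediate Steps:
R(L, x) = 0
M(G) = 3564*G (M(G) = -(-1782)*(G + G) = -(-1782)*2*G = -(-3564)*G = 3564*G)
R(95, 431) + M(-335) = 0 + 3564*(-335) = 0 - 1193940 = -1193940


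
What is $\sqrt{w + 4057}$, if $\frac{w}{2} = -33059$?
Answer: $i \sqrt{62061} \approx 249.12 i$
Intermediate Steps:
$w = -66118$ ($w = 2 \left(-33059\right) = -66118$)
$\sqrt{w + 4057} = \sqrt{-66118 + 4057} = \sqrt{-62061} = i \sqrt{62061}$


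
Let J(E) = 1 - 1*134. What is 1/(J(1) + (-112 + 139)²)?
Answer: 1/596 ≈ 0.0016779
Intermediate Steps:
J(E) = -133 (J(E) = 1 - 134 = -133)
1/(J(1) + (-112 + 139)²) = 1/(-133 + (-112 + 139)²) = 1/(-133 + 27²) = 1/(-133 + 729) = 1/596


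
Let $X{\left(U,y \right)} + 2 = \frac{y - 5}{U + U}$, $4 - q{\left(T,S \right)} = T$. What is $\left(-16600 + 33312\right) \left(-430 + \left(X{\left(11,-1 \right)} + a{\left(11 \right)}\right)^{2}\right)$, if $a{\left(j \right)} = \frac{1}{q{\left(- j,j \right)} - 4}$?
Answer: $- \frac{859899248}{121} \approx -7.1066 \cdot 10^{6}$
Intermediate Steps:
$q{\left(T,S \right)} = 4 - T$
$X{\left(U,y \right)} = -2 + \frac{-5 + y}{2 U}$ ($X{\left(U,y \right)} = -2 + \frac{y - 5}{U + U} = -2 + \frac{-5 + y}{2 U}$)
$a{\left(j \right)} = \frac{1}{j}$ ($a{\left(j \right)} = \frac{1}{\left(4 - - j\right) - 4} = \frac{1}{\left(4 + j\right) - 4} = \frac{1}{j}$)
$\left(-16600 + 33312\right) \left(-430 + \left(X{\left(11,-1 \right)} + a{\left(11 \right)}\right)^{2}\right) = \left(-16600 + 33312\right) \left(-430 + \left(\frac{-5 - 1 - 44}{2 \cdot 11} + \frac{1}{11}\right)^{2}\right) = 16712 \left(-430 + \left(\frac{1}{2} \cdot \frac{1}{11} \left(-5 - 1 - 44\right) + \frac{1}{11}\right)^{2}\right) = 16712 \left(-430 + \left(\frac{1}{2} \cdot \frac{1}{11} \left(-50\right) + \frac{1}{11}\right)^{2}\right) = 16712 \left(-430 + \left(- \frac{25}{11} + \frac{1}{11}\right)^{2}\right) = 16712 \left(-430 + \left(- \frac{24}{11}\right)^{2}\right) = 16712 \left(-430 + \frac{576}{121}\right) = 16712 \left(- \frac{51454}{121}\right) = - \frac{859899248}{121}$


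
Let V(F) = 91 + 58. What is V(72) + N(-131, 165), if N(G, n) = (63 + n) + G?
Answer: 246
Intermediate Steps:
V(F) = 149
N(G, n) = 63 + G + n
V(72) + N(-131, 165) = 149 + (63 - 131 + 165) = 149 + 97 = 246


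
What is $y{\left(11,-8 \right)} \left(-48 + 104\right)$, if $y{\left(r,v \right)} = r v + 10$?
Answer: $-4368$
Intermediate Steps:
$y{\left(r,v \right)} = 10 + r v$
$y{\left(11,-8 \right)} \left(-48 + 104\right) = \left(10 + 11 \left(-8\right)\right) \left(-48 + 104\right) = \left(10 - 88\right) 56 = \left(-78\right) 56 = -4368$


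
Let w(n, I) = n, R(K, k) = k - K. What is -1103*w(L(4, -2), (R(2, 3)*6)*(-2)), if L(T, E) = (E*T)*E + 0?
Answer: -17648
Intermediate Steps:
L(T, E) = T*E**2 (L(T, E) = T*E**2 + 0 = T*E**2)
-1103*w(L(4, -2), (R(2, 3)*6)*(-2)) = -4412*(-2)**2 = -4412*4 = -1103*16 = -17648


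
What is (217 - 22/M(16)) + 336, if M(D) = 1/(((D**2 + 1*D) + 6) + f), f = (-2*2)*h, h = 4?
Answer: -5211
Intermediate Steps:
f = -16 (f = -2*2*4 = -4*4 = -16)
M(D) = 1/(-10 + D + D**2) (M(D) = 1/(((D**2 + 1*D) + 6) - 16) = 1/(((D**2 + D) + 6) - 16) = 1/(((D + D**2) + 6) - 16) = 1/((6 + D + D**2) - 16) = 1/(-10 + D + D**2))
(217 - 22/M(16)) + 336 = (217 - 22/(1/(-10 + 16 + 16**2))) + 336 = (217 - 22/(1/(-10 + 16 + 256))) + 336 = (217 - 22/(1/262)) + 336 = (217 - 22/1/262) + 336 = (217 - 22*262) + 336 = (217 - 5764) + 336 = -5547 + 336 = -5211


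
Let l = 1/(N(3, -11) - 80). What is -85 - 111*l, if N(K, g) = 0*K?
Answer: -6689/80 ≈ -83.613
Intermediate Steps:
N(K, g) = 0
l = -1/80 (l = 1/(0 - 80) = 1/(-80) = -1/80 ≈ -0.012500)
-85 - 111*l = -85 - 111*(-1/80) = -85 + 111/80 = -6689/80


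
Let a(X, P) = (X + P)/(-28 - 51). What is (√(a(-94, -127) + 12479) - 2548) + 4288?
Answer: 1740 + √77898898/79 ≈ 1851.7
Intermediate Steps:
a(X, P) = -P/79 - X/79 (a(X, P) = (P + X)/(-79) = (P + X)*(-1/79) = -P/79 - X/79)
(√(a(-94, -127) + 12479) - 2548) + 4288 = (√((-1/79*(-127) - 1/79*(-94)) + 12479) - 2548) + 4288 = (√((127/79 + 94/79) + 12479) - 2548) + 4288 = (√(221/79 + 12479) - 2548) + 4288 = (√(986062/79) - 2548) + 4288 = (√77898898/79 - 2548) + 4288 = (-2548 + √77898898/79) + 4288 = 1740 + √77898898/79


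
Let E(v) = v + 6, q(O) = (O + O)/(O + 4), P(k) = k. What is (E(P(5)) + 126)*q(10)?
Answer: 1370/7 ≈ 195.71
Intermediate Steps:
q(O) = 2*O/(4 + O) (q(O) = (2*O)/(4 + O) = 2*O/(4 + O))
E(v) = 6 + v
(E(P(5)) + 126)*q(10) = ((6 + 5) + 126)*(2*10/(4 + 10)) = (11 + 126)*(2*10/14) = 137*(2*10*(1/14)) = 137*(10/7) = 1370/7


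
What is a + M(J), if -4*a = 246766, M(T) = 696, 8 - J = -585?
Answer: -121991/2 ≈ -60996.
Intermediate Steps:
J = 593 (J = 8 - 1*(-585) = 8 + 585 = 593)
a = -123383/2 (a = -1/4*246766 = -123383/2 ≈ -61692.)
a + M(J) = -123383/2 + 696 = -121991/2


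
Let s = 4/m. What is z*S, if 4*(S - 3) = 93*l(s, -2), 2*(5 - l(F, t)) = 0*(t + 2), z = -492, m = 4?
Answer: -58671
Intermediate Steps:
s = 1 (s = 4/4 = 4*(¼) = 1)
l(F, t) = 5 (l(F, t) = 5 - 0*(t + 2) = 5 - 0*(2 + t) = 5 - ½*0 = 5 + 0 = 5)
S = 477/4 (S = 3 + (93*5)/4 = 3 + (¼)*465 = 3 + 465/4 = 477/4 ≈ 119.25)
z*S = -492*477/4 = -58671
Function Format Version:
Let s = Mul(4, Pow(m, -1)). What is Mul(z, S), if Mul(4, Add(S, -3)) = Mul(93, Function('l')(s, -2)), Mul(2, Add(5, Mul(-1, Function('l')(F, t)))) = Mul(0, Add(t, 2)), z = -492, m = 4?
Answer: -58671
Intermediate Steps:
s = 1 (s = Mul(4, Pow(4, -1)) = Mul(4, Rational(1, 4)) = 1)
Function('l')(F, t) = 5 (Function('l')(F, t) = Add(5, Mul(Rational(-1, 2), Mul(0, Add(t, 2)))) = Add(5, Mul(Rational(-1, 2), Mul(0, Add(2, t)))) = Add(5, Mul(Rational(-1, 2), 0)) = Add(5, 0) = 5)
S = Rational(477, 4) (S = Add(3, Mul(Rational(1, 4), Mul(93, 5))) = Add(3, Mul(Rational(1, 4), 465)) = Add(3, Rational(465, 4)) = Rational(477, 4) ≈ 119.25)
Mul(z, S) = Mul(-492, Rational(477, 4)) = -58671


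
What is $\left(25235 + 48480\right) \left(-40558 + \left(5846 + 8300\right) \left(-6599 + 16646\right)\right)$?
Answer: $10473744469360$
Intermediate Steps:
$\left(25235 + 48480\right) \left(-40558 + \left(5846 + 8300\right) \left(-6599 + 16646\right)\right) = 73715 \left(-40558 + 14146 \cdot 10047\right) = 73715 \left(-40558 + 142124862\right) = 73715 \cdot 142084304 = 10473744469360$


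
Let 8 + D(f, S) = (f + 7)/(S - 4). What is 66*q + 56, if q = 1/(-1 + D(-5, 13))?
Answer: 3830/79 ≈ 48.481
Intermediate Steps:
D(f, S) = -8 + (7 + f)/(-4 + S) (D(f, S) = -8 + (f + 7)/(S - 4) = -8 + (7 + f)/(-4 + S))
q = -9/79 (q = 1/(-1 + (39 - 5 - 8*13)/(-4 + 13)) = 1/(-1 + (39 - 5 - 104)/9) = 1/(-1 + (⅑)*(-70)) = 1/(-1 - 70/9) = 1/(-79/9) = -9/79 ≈ -0.11392)
66*q + 56 = 66*(-9/79) + 56 = -594/79 + 56 = 3830/79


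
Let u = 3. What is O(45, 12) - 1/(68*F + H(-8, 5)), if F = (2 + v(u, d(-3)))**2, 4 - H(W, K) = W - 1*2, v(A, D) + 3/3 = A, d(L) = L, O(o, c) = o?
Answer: 49589/1102 ≈ 44.999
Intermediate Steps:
v(A, D) = -1 + A
H(W, K) = 6 - W (H(W, K) = 4 - (W - 1*2) = 4 - (W - 2) = 4 - (-2 + W) = 4 + (2 - W) = 6 - W)
F = 16 (F = (2 + (-1 + 3))**2 = (2 + 2)**2 = 4**2 = 16)
O(45, 12) - 1/(68*F + H(-8, 5)) = 45 - 1/(68*16 + (6 - 1*(-8))) = 45 - 1/(1088 + (6 + 8)) = 45 - 1/(1088 + 14) = 45 - 1/1102 = 49589/1102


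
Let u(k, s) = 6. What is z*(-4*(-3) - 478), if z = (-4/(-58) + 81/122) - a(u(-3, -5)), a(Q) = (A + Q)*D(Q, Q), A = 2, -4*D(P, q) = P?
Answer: -10496417/1769 ≈ -5933.5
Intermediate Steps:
D(P, q) = -P/4
a(Q) = -Q*(2 + Q)/4 (a(Q) = (2 + Q)*(-Q/4) = -Q*(2 + Q)/4)
z = 45049/3538 (z = (-4/(-58) + 81/122) - (-1)*6*(2 + 6)/4 = (-4*(-1/58) + 81*(1/122)) - (-1)*6*8/4 = (2/29 + 81/122) - 1*(-12) = 2593/3538 + 12 = 45049/3538 ≈ 12.733)
z*(-4*(-3) - 478) = 45049*(-4*(-3) - 478)/3538 = 45049*(12 - 478)/3538 = (45049/3538)*(-466) = -10496417/1769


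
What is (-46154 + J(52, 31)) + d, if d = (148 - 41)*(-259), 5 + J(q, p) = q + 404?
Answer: -73416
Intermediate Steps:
J(q, p) = 399 + q (J(q, p) = -5 + (q + 404) = -5 + (404 + q) = 399 + q)
d = -27713 (d = 107*(-259) = -27713)
(-46154 + J(52, 31)) + d = (-46154 + (399 + 52)) - 27713 = (-46154 + 451) - 27713 = -45703 - 27713 = -73416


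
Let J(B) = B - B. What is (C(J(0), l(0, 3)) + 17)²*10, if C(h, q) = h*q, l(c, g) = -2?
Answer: 2890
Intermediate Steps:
J(B) = 0
(C(J(0), l(0, 3)) + 17)²*10 = (0*(-2) + 17)²*10 = (0 + 17)²*10 = 17²*10 = 289*10 = 2890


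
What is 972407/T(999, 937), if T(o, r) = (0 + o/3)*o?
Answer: 972407/332667 ≈ 2.9231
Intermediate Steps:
T(o, r) = o²/3 (T(o, r) = (0 + o*(⅓))*o = (0 + o/3)*o = (o/3)*o = o²/3)
972407/T(999, 937) = 972407/(((⅓)*999²)) = 972407/(((⅓)*998001)) = 972407/332667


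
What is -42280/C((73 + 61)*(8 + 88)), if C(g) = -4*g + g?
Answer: 5285/4824 ≈ 1.0956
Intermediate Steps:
C(g) = -3*g
-42280/C((73 + 61)*(8 + 88)) = -42280*(-1/(3*(8 + 88)*(73 + 61))) = -42280/((-402*96)) = -42280/((-3*12864)) = -42280/(-38592) = -42280*(-1/38592) = 5285/4824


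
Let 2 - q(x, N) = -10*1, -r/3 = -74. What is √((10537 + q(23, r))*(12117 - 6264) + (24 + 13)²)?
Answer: √61744666 ≈ 7857.8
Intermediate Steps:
r = 222 (r = -3*(-74) = 222)
q(x, N) = 12 (q(x, N) = 2 - (-10) = 2 - 1*(-10) = 2 + 10 = 12)
√((10537 + q(23, r))*(12117 - 6264) + (24 + 13)²) = √((10537 + 12)*(12117 - 6264) + (24 + 13)²) = √(10549*5853 + 37²) = √(61743297 + 1369) = √61744666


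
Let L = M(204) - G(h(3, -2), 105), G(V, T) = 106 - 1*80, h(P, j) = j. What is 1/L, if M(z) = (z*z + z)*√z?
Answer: 13/178389064462 + 20910*√51/89194532231 ≈ 1.6742e-6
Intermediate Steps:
M(z) = √z*(z + z²) (M(z) = (z² + z)*√z = (z + z²)*√z = √z*(z + z²))
G(V, T) = 26 (G(V, T) = 106 - 80 = 26)
L = -26 + 83640*√51 (L = 204^(3/2)*(1 + 204) - 1*26 = (408*√51)*205 - 26 = 83640*√51 - 26 = -26 + 83640*√51 ≈ 5.9728e+5)
1/L = 1/(-26 + 83640*√51)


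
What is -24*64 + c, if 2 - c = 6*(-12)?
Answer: -1462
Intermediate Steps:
c = 74 (c = 2 - 6*(-12) = 2 - 1*(-72) = 2 + 72 = 74)
-24*64 + c = -24*64 + 74 = -1536 + 74 = -1462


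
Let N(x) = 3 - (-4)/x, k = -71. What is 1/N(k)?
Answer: 71/209 ≈ 0.33971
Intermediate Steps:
N(x) = 3 + 4/x
1/N(k) = 1/(3 + 4/(-71)) = 1/(3 + 4*(-1/71)) = 1/(3 - 4/71) = 1/(209/71) = 71/209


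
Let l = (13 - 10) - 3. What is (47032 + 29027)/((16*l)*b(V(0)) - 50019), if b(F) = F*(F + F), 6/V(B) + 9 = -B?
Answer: -25353/16673 ≈ -1.5206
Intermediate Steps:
l = 0 (l = 3 - 3 = 0)
V(B) = 6/(-9 - B)
b(F) = 2*F**2 (b(F) = F*(2*F) = 2*F**2)
(47032 + 29027)/((16*l)*b(V(0)) - 50019) = (47032 + 29027)/((16*0)*(2*(-6/(9 + 0))**2) - 50019) = 76059/(0*(2*(-6/9)**2) - 50019) = 76059/(0*(2*(-6*1/9)**2) - 50019) = 76059/(0*(2*(-2/3)**2) - 50019) = 76059/(0*(2*(4/9)) - 50019) = 76059/(0*(8/9) - 50019) = 76059/(0 - 50019) = 76059/(-50019) = 76059*(-1/50019) = -25353/16673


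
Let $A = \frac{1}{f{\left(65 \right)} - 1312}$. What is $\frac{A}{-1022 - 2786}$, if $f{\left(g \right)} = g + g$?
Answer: $\frac{1}{4501056} \approx 2.2217 \cdot 10^{-7}$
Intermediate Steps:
$f{\left(g \right)} = 2 g$
$A = - \frac{1}{1182}$ ($A = \frac{1}{2 \cdot 65 - 1312} = \frac{1}{130 - 1312} = \frac{1}{-1182} = - \frac{1}{1182} \approx -0.00084602$)
$\frac{A}{-1022 - 2786} = - \frac{1}{1182 \left(-1022 - 2786\right)} = - \frac{1}{1182 \left(-3808\right)} = \left(- \frac{1}{1182}\right) \left(- \frac{1}{3808}\right) = \frac{1}{4501056}$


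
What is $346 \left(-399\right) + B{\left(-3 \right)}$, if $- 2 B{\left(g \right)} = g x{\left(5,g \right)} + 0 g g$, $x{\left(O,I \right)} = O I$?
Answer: $- \frac{276153}{2} \approx -1.3808 \cdot 10^{5}$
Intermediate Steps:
$x{\left(O,I \right)} = I O$
$B{\left(g \right)} = - \frac{5 g^{2}}{2}$ ($B{\left(g \right)} = - \frac{g g 5 + 0 g g}{2} = - \frac{g 5 g + 0 g}{2} = - \frac{5 g^{2} + 0}{2} = - \frac{5 g^{2}}{2}$)
$346 \left(-399\right) + B{\left(-3 \right)} = 346 \left(-399\right) - \frac{5 \left(-3\right)^{2}}{2} = -138054 - \frac{45}{2} = - \frac{276153}{2}$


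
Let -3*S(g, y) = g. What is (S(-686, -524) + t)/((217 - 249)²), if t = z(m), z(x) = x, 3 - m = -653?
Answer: 1327/1536 ≈ 0.86393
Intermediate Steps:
m = 656 (m = 3 - 1*(-653) = 3 + 653 = 656)
S(g, y) = -g/3
t = 656
(S(-686, -524) + t)/((217 - 249)²) = (-⅓*(-686) + 656)/((217 - 249)²) = (686/3 + 656)/((-32)²) = (2654/3)/1024 = (2654/3)*(1/1024) = 1327/1536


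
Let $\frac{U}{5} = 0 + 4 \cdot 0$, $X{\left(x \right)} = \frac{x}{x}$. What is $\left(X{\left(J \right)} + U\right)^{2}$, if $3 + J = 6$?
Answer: $1$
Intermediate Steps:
$J = 3$ ($J = -3 + 6 = 3$)
$X{\left(x \right)} = 1$
$U = 0$ ($U = 5 \left(0 + 4 \cdot 0\right) = 5 \left(0 + 0\right) = 5 \cdot 0 = 0$)
$\left(X{\left(J \right)} + U\right)^{2} = \left(1 + 0\right)^{2} = 1^{2} = 1$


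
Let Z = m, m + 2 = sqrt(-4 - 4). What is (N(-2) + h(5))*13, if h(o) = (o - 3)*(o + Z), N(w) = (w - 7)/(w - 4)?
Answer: 195/2 + 52*I*sqrt(2) ≈ 97.5 + 73.539*I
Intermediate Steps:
m = -2 + 2*I*sqrt(2) (m = -2 + sqrt(-4 - 4) = -2 + sqrt(-8) = -2 + 2*I*sqrt(2) ≈ -2.0 + 2.8284*I)
N(w) = (-7 + w)/(-4 + w)
Z = -2 + 2*I*sqrt(2) ≈ -2.0 + 2.8284*I
h(o) = (-3 + o)*(-2 + o + 2*I*sqrt(2)) (h(o) = (o - 3)*(o + (-2 + 2*I*sqrt(2))) = (-3 + o)*(-2 + o + 2*I*sqrt(2)))
(N(-2) + h(5))*13 = ((-7 - 2)/(-4 - 2) + (6 + 5**2 - 5*5 - 6*I*sqrt(2) + 2*I*5*sqrt(2)))*13 = (-9/(-6) + (6 + 25 - 25 - 6*I*sqrt(2) + 10*I*sqrt(2)))*13 = (-1/6*(-9) + (6 + 4*I*sqrt(2)))*13 = (3/2 + (6 + 4*I*sqrt(2)))*13 = (15/2 + 4*I*sqrt(2))*13 = 195/2 + 52*I*sqrt(2)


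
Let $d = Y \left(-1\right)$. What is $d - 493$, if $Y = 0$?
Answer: $-493$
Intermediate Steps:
$d = 0$ ($d = 0 \left(-1\right) = 0$)
$d - 493 = 0 - 493 = -493$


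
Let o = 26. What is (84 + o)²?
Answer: 12100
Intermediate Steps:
(84 + o)² = (84 + 26)² = 110² = 12100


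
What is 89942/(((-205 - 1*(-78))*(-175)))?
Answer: 89942/22225 ≈ 4.0469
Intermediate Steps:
89942/(((-205 - 1*(-78))*(-175))) = 89942/(((-205 + 78)*(-175))) = 89942/((-127*(-175))) = 89942/22225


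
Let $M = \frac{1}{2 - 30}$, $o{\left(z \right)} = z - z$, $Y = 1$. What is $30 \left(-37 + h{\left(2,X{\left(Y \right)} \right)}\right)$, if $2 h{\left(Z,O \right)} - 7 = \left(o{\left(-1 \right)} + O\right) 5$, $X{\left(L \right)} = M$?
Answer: $- \frac{28215}{28} \approx -1007.7$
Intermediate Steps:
$o{\left(z \right)} = 0$
$M = - \frac{1}{28}$ ($M = \frac{1}{2 - 30} = \frac{1}{-28} = - \frac{1}{28} \approx -0.035714$)
$X{\left(L \right)} = - \frac{1}{28}$
$h{\left(Z,O \right)} = \frac{7}{2} + \frac{5 O}{2}$ ($h{\left(Z,O \right)} = \frac{7}{2} + \frac{\left(0 + O\right) 5}{2} = \frac{7}{2} + \frac{O 5}{2} = \frac{7}{2} + \frac{5 O}{2}$)
$30 \left(-37 + h{\left(2,X{\left(Y \right)} \right)}\right) = 30 \left(-37 + \left(\frac{7}{2} + \frac{5}{2} \left(- \frac{1}{28}\right)\right)\right) = 30 \left(-37 + \left(\frac{7}{2} - \frac{5}{56}\right)\right) = 30 \left(-37 + \frac{191}{56}\right) = 30 \left(- \frac{1881}{56}\right) = - \frac{28215}{28}$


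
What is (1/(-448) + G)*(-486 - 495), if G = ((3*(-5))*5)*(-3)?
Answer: -98883819/448 ≈ -2.2072e+5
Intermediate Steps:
G = 225 (G = -15*5*(-3) = -75*(-3) = 225)
(1/(-448) + G)*(-486 - 495) = (1/(-448) + 225)*(-486 - 495) = (-1/448 + 225)*(-981) = (100799/448)*(-981) = -98883819/448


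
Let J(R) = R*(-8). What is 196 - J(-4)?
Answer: 164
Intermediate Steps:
J(R) = -8*R
196 - J(-4) = 196 - (-8)*(-4) = 196 - 1*32 = 196 - 32 = 164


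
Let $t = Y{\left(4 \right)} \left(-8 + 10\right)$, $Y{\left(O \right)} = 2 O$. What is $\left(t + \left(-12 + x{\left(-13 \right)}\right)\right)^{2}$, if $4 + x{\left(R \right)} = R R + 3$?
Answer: $29584$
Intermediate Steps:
$x{\left(R \right)} = -1 + R^{2}$ ($x{\left(R \right)} = -4 + \left(R R + 3\right) = -4 + \left(R^{2} + 3\right) = -4 + \left(3 + R^{2}\right) = -1 + R^{2}$)
$t = 16$ ($t = 2 \cdot 4 \left(-8 + 10\right) = 8 \cdot 2 = 16$)
$\left(t + \left(-12 + x{\left(-13 \right)}\right)\right)^{2} = \left(16 - \left(13 - 169\right)\right)^{2} = \left(16 + \left(-12 + \left(-1 + 169\right)\right)\right)^{2} = \left(16 + \left(-12 + 168\right)\right)^{2} = \left(16 + 156\right)^{2} = 172^{2} = 29584$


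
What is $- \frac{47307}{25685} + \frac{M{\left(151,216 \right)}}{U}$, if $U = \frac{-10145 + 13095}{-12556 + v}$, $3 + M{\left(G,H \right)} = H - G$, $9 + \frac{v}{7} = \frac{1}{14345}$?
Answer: $- \frac{29027012540281}{108693140875} \approx -267.05$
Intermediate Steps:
$v = - \frac{903728}{14345}$ ($v = -63 + \frac{7}{14345} = - \frac{903728}{14345} \approx -63.0$)
$M{\left(G,H \right)} = -3 + H - G$ ($M{\left(G,H \right)} = -3 - \left(G - H\right) = -3 + H - G$)
$U = - \frac{21158875}{90509774}$ ($U = \frac{-10145 + 13095}{-12556 - \frac{903728}{14345}} = \frac{2950}{- \frac{181019548}{14345}} = 2950 \left(- \frac{14345}{181019548}\right) = - \frac{21158875}{90509774} \approx -0.23377$)
$- \frac{47307}{25685} + \frac{M{\left(151,216 \right)}}{U} = - \frac{47307}{25685} + \frac{-3 + 216 - 151}{- \frac{21158875}{90509774}} = \left(-47307\right) \frac{1}{25685} + \left(-3 + 216 - 151\right) \left(- \frac{90509774}{21158875}\right) = - \frac{47307}{25685} + 62 \left(- \frac{90509774}{21158875}\right) = - \frac{47307}{25685} - \frac{5611605988}{21158875} = - \frac{29027012540281}{108693140875}$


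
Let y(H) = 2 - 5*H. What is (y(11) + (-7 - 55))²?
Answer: 13225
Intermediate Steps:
(y(11) + (-7 - 55))² = ((2 - 5*11) + (-7 - 55))² = ((2 - 55) - 62)² = (-53 - 62)² = (-115)² = 13225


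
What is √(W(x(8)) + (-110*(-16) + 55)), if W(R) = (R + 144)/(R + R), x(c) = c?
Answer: √7298/2 ≈ 42.714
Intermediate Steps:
W(R) = (144 + R)/(2*R) (W(R) = (144 + R)/((2*R)) = (144 + R)*(1/(2*R)) = (144 + R)/(2*R))
√(W(x(8)) + (-110*(-16) + 55)) = √((½)*(144 + 8)/8 + (-110*(-16) + 55)) = √((½)*(⅛)*152 + (1760 + 55)) = √(19/2 + 1815) = √(3649/2) = √7298/2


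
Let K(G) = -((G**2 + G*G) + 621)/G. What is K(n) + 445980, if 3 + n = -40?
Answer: 19181459/43 ≈ 4.4608e+5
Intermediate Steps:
n = -43 (n = -3 - 40 = -43)
K(G) = -(621 + 2*G**2)/G (K(G) = -((G**2 + G**2) + 621)/G = -(2*G**2 + 621)/G = -(621 + 2*G**2)/G)
K(n) + 445980 = (-621/(-43) - 2*(-43)) + 445980 = (-621*(-1/43) + 86) + 445980 = (621/43 + 86) + 445980 = 4319/43 + 445980 = 19181459/43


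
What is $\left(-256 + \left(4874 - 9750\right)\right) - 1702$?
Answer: $-6834$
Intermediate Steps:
$\left(-256 + \left(4874 - 9750\right)\right) - 1702 = \left(-256 - 4876\right) - 1702 = -5132 - 1702 = -6834$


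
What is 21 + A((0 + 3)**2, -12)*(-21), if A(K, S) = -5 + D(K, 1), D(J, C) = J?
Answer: -63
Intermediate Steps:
A(K, S) = -5 + K
21 + A((0 + 3)**2, -12)*(-21) = 21 + (-5 + (0 + 3)**2)*(-21) = 21 + (-5 + 3**2)*(-21) = 21 + (-5 + 9)*(-21) = 21 + 4*(-21) = 21 - 84 = -63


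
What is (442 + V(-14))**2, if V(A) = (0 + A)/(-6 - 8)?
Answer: 196249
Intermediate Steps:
V(A) = -A/14 (V(A) = A/(-14) = A*(-1/14) = -A/14)
(442 + V(-14))**2 = (442 - 1/14*(-14))**2 = (442 + 1)**2 = 443**2 = 196249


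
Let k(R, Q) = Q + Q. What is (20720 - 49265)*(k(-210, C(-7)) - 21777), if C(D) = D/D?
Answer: 621567375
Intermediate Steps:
C(D) = 1
k(R, Q) = 2*Q
(20720 - 49265)*(k(-210, C(-7)) - 21777) = (20720 - 49265)*(2*1 - 21777) = -28545*(2 - 21777) = -28545*(-21775) = 621567375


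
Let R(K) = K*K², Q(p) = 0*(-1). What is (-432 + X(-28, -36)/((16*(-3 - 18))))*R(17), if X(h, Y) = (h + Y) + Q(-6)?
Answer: -44551084/21 ≈ -2.1215e+6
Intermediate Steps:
Q(p) = 0
X(h, Y) = Y + h (X(h, Y) = (h + Y) + 0 = (Y + h) + 0 = Y + h)
R(K) = K³
(-432 + X(-28, -36)/((16*(-3 - 18))))*R(17) = (-432 + (-36 - 28)/((16*(-3 - 18))))*17³ = (-432 - 64/(16*(-21)))*4913 = (-432 - 64/(-336))*4913 = (-432 - 64*(-1/336))*4913 = (-432 + 4/21)*4913 = -9068/21*4913 = -44551084/21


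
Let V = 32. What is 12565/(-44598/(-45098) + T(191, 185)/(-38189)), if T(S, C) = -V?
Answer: 10820020056965/852298079 ≈ 12695.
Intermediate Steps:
T(S, C) = -32 (T(S, C) = -1*32 = -32)
12565/(-44598/(-45098) + T(191, 185)/(-38189)) = 12565/(-44598/(-45098) - 32/(-38189)) = 12565/(-44598*(-1/45098) - 32*(-1/38189)) = 12565/(22299/22549 + 32/38189) = 12565/(852298079/861123761) = 12565*(861123761/852298079) = 10820020056965/852298079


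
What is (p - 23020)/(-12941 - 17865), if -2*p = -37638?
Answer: 4201/30806 ≈ 0.13637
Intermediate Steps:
p = 18819 (p = -½*(-37638) = 18819)
(p - 23020)/(-12941 - 17865) = (18819 - 23020)/(-12941 - 17865) = -4201/(-30806) = -4201*(-1/30806) = 4201/30806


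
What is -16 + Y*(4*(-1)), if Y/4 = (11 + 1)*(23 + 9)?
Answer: -6160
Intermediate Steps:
Y = 1536 (Y = 4*((11 + 1)*(23 + 9)) = 4*(12*32) = 4*384 = 1536)
-16 + Y*(4*(-1)) = -16 + 1536*(4*(-1)) = -16 + 1536*(-4) = -16 - 6144 = -6160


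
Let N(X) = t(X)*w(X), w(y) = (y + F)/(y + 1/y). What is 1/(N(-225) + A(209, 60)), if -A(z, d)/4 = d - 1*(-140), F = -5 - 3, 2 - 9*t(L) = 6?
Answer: -25313/20262050 ≈ -0.0012493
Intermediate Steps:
t(L) = -4/9 (t(L) = 2/9 - 1/9*6 = 2/9 - 2/3 = -4/9)
F = -8
w(y) = (-8 + y)/(y + 1/y) (w(y) = (y - 8)/(y + 1/y) = (-8 + y)/(y + 1/y))
N(X) = -4*X*(-8 + X)/(9*(1 + X**2))
A(z, d) = -560 - 4*d (A(z, d) = -4*(d - 1*(-140)) = -4*(d + 140) = -4*(140 + d) = -560 - 4*d)
1/(N(-225) + A(209, 60)) = 1/((4/9)*(-225)*(8 - 1*(-225))/(1 + (-225)**2) + (-560 - 4*60)) = 1/((4/9)*(-225)*(8 + 225)/(1 + 50625) + (-560 - 240)) = 1/((4/9)*(-225)*233/50626 - 800) = 1/((4/9)*(-225)*(1/50626)*233 - 800) = 1/(-11650/25313 - 800) = 1/(-20262050/25313) = -25313/20262050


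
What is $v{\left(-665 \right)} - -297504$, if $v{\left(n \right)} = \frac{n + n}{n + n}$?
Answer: $297505$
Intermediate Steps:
$v{\left(n \right)} = 1$ ($v{\left(n \right)} = \frac{2 n}{2 n} = 2 n \frac{1}{2 n} = 1$)
$v{\left(-665 \right)} - -297504 = 1 - -297504 = 1 + 297504 = 297505$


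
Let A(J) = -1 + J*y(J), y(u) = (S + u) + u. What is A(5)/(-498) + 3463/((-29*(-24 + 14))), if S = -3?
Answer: 857357/72210 ≈ 11.873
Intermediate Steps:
y(u) = -3 + 2*u (y(u) = (-3 + u) + u = -3 + 2*u)
A(J) = -1 + J*(-3 + 2*J)
A(5)/(-498) + 3463/((-29*(-24 + 14))) = (-1 + 5*(-3 + 2*5))/(-498) + 3463/((-29*(-24 + 14))) = (-1 + 5*(-3 + 10))*(-1/498) + 3463/((-29*(-10))) = (-1 + 5*7)*(-1/498) + 3463/290 = (-1 + 35)*(-1/498) + 3463*(1/290) = 34*(-1/498) + 3463/290 = -17/249 + 3463/290 = 857357/72210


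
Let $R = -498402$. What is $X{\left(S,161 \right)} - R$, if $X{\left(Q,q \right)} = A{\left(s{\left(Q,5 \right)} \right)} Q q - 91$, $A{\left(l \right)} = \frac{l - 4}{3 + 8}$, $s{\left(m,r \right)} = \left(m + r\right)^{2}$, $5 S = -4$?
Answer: $\frac{62268911}{125} \approx 4.9815 \cdot 10^{5}$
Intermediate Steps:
$S = - \frac{4}{5}$ ($S = \frac{1}{5} \left(-4\right) = - \frac{4}{5} \approx -0.8$)
$A{\left(l \right)} = - \frac{4}{11} + \frac{l}{11}$ ($A{\left(l \right)} = \frac{-4 + l}{11} = \left(-4 + l\right) \frac{1}{11} = - \frac{4}{11} + \frac{l}{11}$)
$X{\left(Q,q \right)} = -91 + Q q \left(- \frac{4}{11} + \frac{\left(5 + Q\right)^{2}}{11}\right)$ ($X{\left(Q,q \right)} = \left(- \frac{4}{11} + \frac{\left(Q + 5\right)^{2}}{11}\right) Q q - 91 = \left(- \frac{4}{11} + \frac{\left(5 + Q\right)^{2}}{11}\right) Q q - 91 = Q \left(- \frac{4}{11} + \frac{\left(5 + Q\right)^{2}}{11}\right) q - 91 = Q q \left(- \frac{4}{11} + \frac{\left(5 + Q\right)^{2}}{11}\right) - 91 = -91 + Q q \left(- \frac{4}{11} + \frac{\left(5 + Q\right)^{2}}{11}\right)$)
$X{\left(S,161 \right)} - R = \left(-91 + \frac{1}{11} \left(- \frac{4}{5}\right) 161 \left(-4 + \left(5 - \frac{4}{5}\right)^{2}\right)\right) - -498402 = \left(-91 + \frac{1}{11} \left(- \frac{4}{5}\right) 161 \left(-4 + \left(\frac{21}{5}\right)^{2}\right)\right) + 498402 = \left(-91 + \frac{1}{11} \left(- \frac{4}{5}\right) 161 \left(-4 + \frac{441}{25}\right)\right) + 498402 = \left(-91 + \frac{1}{11} \left(- \frac{4}{5}\right) 161 \cdot \frac{341}{25}\right) + 498402 = \left(-91 - \frac{19964}{125}\right) + 498402 = - \frac{31339}{125} + 498402 = \frac{62268911}{125}$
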